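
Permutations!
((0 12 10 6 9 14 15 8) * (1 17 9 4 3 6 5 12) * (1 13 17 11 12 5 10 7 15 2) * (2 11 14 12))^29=(0 7 17 8 12 13 15 9)(1 14 11 2)(3 4 6)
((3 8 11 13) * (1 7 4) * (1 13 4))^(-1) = ((1 7)(3 8 11 4 13))^(-1) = (1 7)(3 13 4 11 8)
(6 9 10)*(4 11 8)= (4 11 8)(6 9 10)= [0, 1, 2, 3, 11, 5, 9, 7, 4, 10, 6, 8]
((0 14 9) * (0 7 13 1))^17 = ((0 14 9 7 13 1))^17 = (0 1 13 7 9 14)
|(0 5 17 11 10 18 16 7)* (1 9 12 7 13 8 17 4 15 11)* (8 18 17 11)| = |(0 5 4 15 8 11 10 17 1 9 12 7)(13 18 16)| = 12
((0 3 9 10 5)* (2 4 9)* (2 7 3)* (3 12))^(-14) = (0 10 4)(2 5 9)(3 7 12)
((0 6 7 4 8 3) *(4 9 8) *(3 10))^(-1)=((0 6 7 9 8 10 3))^(-1)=(0 3 10 8 9 7 6)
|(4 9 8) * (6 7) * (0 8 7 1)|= 7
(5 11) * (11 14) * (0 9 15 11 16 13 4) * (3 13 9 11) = (0 11 5 14 16 9 15 3 13 4) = [11, 1, 2, 13, 0, 14, 6, 7, 8, 15, 10, 5, 12, 4, 16, 3, 9]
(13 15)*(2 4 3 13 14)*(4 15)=(2 15 14)(3 13 4)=[0, 1, 15, 13, 3, 5, 6, 7, 8, 9, 10, 11, 12, 4, 2, 14]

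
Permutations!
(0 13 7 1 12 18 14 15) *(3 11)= (0 13 7 1 12 18 14 15)(3 11)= [13, 12, 2, 11, 4, 5, 6, 1, 8, 9, 10, 3, 18, 7, 15, 0, 16, 17, 14]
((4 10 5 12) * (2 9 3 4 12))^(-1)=(12)(2 5 10 4 3 9)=((12)(2 9 3 4 10 5))^(-1)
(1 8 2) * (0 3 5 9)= (0 3 5 9)(1 8 2)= [3, 8, 1, 5, 4, 9, 6, 7, 2, 0]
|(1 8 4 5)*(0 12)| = |(0 12)(1 8 4 5)| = 4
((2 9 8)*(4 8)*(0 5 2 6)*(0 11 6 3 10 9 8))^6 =((0 5 2 8 3 10 9 4)(6 11))^6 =(11)(0 9 3 2)(4 10 8 5)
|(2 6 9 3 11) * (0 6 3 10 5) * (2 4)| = |(0 6 9 10 5)(2 3 11 4)| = 20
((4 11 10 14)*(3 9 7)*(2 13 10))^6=((2 13 10 14 4 11)(3 9 7))^6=(14)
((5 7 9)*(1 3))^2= ((1 3)(5 7 9))^2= (5 9 7)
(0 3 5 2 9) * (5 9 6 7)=(0 3 9)(2 6 7 5)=[3, 1, 6, 9, 4, 2, 7, 5, 8, 0]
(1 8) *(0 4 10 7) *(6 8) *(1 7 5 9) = (0 4 10 5 9 1 6 8 7) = [4, 6, 2, 3, 10, 9, 8, 0, 7, 1, 5]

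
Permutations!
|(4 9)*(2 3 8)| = |(2 3 8)(4 9)| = 6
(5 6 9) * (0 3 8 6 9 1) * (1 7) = (0 3 8 6 7 1)(5 9) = [3, 0, 2, 8, 4, 9, 7, 1, 6, 5]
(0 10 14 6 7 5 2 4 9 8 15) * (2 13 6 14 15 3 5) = (0 10 15)(2 4 9 8 3 5 13 6 7) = [10, 1, 4, 5, 9, 13, 7, 2, 3, 8, 15, 11, 12, 6, 14, 0]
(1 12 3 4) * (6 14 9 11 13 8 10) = (1 12 3 4)(6 14 9 11 13 8 10) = [0, 12, 2, 4, 1, 5, 14, 7, 10, 11, 6, 13, 3, 8, 9]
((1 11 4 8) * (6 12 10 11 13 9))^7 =((1 13 9 6 12 10 11 4 8))^7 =(1 4 10 6 13 8 11 12 9)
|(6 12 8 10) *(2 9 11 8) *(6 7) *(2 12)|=7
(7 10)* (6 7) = (6 7 10) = [0, 1, 2, 3, 4, 5, 7, 10, 8, 9, 6]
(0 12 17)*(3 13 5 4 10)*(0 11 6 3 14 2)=(0 12 17 11 6 3 13 5 4 10 14 2)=[12, 1, 0, 13, 10, 4, 3, 7, 8, 9, 14, 6, 17, 5, 2, 15, 16, 11]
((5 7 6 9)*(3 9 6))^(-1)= (3 7 5 9)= ((3 9 5 7))^(-1)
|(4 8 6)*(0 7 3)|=3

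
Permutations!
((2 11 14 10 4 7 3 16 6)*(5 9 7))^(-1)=(2 6 16 3 7 9 5 4 10 14 11)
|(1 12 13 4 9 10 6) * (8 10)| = |(1 12 13 4 9 8 10 6)| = 8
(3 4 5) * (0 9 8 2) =[9, 1, 0, 4, 5, 3, 6, 7, 2, 8] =(0 9 8 2)(3 4 5)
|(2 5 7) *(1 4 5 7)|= 6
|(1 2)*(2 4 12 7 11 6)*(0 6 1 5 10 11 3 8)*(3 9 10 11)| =13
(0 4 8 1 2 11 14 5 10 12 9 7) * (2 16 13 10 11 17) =[4, 16, 17, 3, 8, 11, 6, 0, 1, 7, 12, 14, 9, 10, 5, 15, 13, 2] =(0 4 8 1 16 13 10 12 9 7)(2 17)(5 11 14)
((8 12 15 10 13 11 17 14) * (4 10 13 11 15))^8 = ((4 10 11 17 14 8 12)(13 15))^8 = (4 10 11 17 14 8 12)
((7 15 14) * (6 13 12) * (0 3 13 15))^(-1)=((0 3 13 12 6 15 14 7))^(-1)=(0 7 14 15 6 12 13 3)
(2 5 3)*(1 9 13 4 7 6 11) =(1 9 13 4 7 6 11)(2 5 3) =[0, 9, 5, 2, 7, 3, 11, 6, 8, 13, 10, 1, 12, 4]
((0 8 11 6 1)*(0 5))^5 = ((0 8 11 6 1 5))^5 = (0 5 1 6 11 8)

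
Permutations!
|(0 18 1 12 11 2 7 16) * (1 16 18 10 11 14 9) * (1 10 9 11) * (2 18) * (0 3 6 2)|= 13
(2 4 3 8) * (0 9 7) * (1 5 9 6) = [6, 5, 4, 8, 3, 9, 1, 0, 2, 7] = (0 6 1 5 9 7)(2 4 3 8)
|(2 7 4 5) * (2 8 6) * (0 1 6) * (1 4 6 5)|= |(0 4 1 5 8)(2 7 6)|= 15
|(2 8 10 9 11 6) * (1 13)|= 6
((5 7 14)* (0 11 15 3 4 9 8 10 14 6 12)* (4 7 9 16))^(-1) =((0 11 15 3 7 6 12)(4 16)(5 9 8 10 14))^(-1) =(0 12 6 7 3 15 11)(4 16)(5 14 10 8 9)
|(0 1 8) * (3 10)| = |(0 1 8)(3 10)| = 6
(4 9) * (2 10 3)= (2 10 3)(4 9)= [0, 1, 10, 2, 9, 5, 6, 7, 8, 4, 3]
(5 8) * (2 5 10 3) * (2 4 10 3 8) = (2 5)(3 4 10 8) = [0, 1, 5, 4, 10, 2, 6, 7, 3, 9, 8]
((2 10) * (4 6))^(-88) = ((2 10)(4 6))^(-88) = (10)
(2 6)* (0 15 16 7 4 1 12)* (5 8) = (0 15 16 7 4 1 12)(2 6)(5 8) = [15, 12, 6, 3, 1, 8, 2, 4, 5, 9, 10, 11, 0, 13, 14, 16, 7]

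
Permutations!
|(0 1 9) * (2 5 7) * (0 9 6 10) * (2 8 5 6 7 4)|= 9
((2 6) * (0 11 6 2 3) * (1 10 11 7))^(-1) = ((0 7 1 10 11 6 3))^(-1) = (0 3 6 11 10 1 7)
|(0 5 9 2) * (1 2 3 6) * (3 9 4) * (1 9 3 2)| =|(0 5 4 2)(3 6 9)| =12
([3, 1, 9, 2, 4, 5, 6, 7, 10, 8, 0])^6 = (10)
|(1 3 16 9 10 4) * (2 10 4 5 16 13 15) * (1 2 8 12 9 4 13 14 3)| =10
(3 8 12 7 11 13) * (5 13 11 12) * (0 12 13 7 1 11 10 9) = (0 12 1 11 10 9)(3 8 5 7 13) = [12, 11, 2, 8, 4, 7, 6, 13, 5, 0, 9, 10, 1, 3]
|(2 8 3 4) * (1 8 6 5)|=7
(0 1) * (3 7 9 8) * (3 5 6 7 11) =(0 1)(3 11)(5 6 7 9 8) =[1, 0, 2, 11, 4, 6, 7, 9, 5, 8, 10, 3]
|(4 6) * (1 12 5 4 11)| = |(1 12 5 4 6 11)| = 6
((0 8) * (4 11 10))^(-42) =(11)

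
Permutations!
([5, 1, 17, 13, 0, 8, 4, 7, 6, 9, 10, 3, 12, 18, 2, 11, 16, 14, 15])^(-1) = (0 4 6 8 5)(2 14 17)(3 11 15 18 13)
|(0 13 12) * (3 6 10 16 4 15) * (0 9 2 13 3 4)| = 20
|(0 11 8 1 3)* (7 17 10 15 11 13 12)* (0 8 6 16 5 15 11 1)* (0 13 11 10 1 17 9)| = |(0 11 6 16 5 15 17 1 3 8 13 12 7 9)| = 14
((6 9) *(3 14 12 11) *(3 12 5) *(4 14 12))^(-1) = (3 5 14 4 11 12)(6 9)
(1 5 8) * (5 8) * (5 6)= (1 8)(5 6)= [0, 8, 2, 3, 4, 6, 5, 7, 1]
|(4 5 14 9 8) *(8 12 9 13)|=|(4 5 14 13 8)(9 12)|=10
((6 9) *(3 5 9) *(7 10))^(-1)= ((3 5 9 6)(7 10))^(-1)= (3 6 9 5)(7 10)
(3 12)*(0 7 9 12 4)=(0 7 9 12 3 4)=[7, 1, 2, 4, 0, 5, 6, 9, 8, 12, 10, 11, 3]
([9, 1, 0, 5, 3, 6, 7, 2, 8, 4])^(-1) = [2, 1, 7, 4, 9, 3, 5, 6, 8, 0]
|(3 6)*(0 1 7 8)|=4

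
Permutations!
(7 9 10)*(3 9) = (3 9 10 7) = [0, 1, 2, 9, 4, 5, 6, 3, 8, 10, 7]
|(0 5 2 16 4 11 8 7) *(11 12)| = |(0 5 2 16 4 12 11 8 7)| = 9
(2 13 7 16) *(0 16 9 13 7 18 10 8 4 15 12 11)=[16, 1, 7, 3, 15, 5, 6, 9, 4, 13, 8, 0, 11, 18, 14, 12, 2, 17, 10]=(0 16 2 7 9 13 18 10 8 4 15 12 11)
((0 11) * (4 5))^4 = (11)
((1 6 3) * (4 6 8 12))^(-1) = (1 3 6 4 12 8)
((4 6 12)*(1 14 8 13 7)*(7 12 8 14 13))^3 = (14)(1 4 7 12 8 13 6)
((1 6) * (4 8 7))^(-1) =((1 6)(4 8 7))^(-1) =(1 6)(4 7 8)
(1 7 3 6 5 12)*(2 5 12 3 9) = (1 7 9 2 5 3 6 12) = [0, 7, 5, 6, 4, 3, 12, 9, 8, 2, 10, 11, 1]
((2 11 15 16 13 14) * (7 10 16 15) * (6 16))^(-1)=((2 11 7 10 6 16 13 14))^(-1)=(2 14 13 16 6 10 7 11)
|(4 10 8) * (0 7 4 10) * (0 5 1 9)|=|(0 7 4 5 1 9)(8 10)|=6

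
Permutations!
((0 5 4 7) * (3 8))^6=(8)(0 4)(5 7)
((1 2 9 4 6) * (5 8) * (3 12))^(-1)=((1 2 9 4 6)(3 12)(5 8))^(-1)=(1 6 4 9 2)(3 12)(5 8)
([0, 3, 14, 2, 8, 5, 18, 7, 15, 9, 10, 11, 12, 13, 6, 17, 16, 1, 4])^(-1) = (1 17 15 8 4 18 6 14 2 3)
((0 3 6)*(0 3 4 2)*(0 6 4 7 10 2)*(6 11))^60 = ((0 7 10 2 11 6 3 4))^60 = (0 11)(2 4)(3 10)(6 7)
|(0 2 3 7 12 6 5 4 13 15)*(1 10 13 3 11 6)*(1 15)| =|(0 2 11 6 5 4 3 7 12 15)(1 10 13)| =30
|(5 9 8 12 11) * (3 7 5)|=7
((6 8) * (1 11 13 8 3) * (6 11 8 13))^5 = (13) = ((13)(1 8 11 6 3))^5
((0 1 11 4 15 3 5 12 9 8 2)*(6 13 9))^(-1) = ((0 1 11 4 15 3 5 12 6 13 9 8 2))^(-1) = (0 2 8 9 13 6 12 5 3 15 4 11 1)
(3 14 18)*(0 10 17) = (0 10 17)(3 14 18) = [10, 1, 2, 14, 4, 5, 6, 7, 8, 9, 17, 11, 12, 13, 18, 15, 16, 0, 3]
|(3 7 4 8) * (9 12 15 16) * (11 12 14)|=|(3 7 4 8)(9 14 11 12 15 16)|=12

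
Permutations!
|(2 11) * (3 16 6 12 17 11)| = 7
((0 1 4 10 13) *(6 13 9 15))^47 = ((0 1 4 10 9 15 6 13))^47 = (0 13 6 15 9 10 4 1)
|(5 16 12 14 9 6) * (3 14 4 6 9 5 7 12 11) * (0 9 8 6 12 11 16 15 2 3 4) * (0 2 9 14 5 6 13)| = |(16)(0 14 6 7 11 4 12 2 3 5 15 9 8 13)| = 14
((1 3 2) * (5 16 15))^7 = (1 3 2)(5 16 15)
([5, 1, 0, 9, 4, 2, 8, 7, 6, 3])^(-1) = [2, 1, 5, 9, 4, 0, 8, 7, 6, 3]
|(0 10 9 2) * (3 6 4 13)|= |(0 10 9 2)(3 6 4 13)|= 4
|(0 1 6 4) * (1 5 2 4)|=4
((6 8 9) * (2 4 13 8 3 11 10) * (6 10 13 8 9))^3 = ((2 4 8 6 3 11 13 9 10))^3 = (2 6 13)(3 9 4)(8 11 10)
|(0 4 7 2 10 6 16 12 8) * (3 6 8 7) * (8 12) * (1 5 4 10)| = 12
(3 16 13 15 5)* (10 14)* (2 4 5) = (2 4 5 3 16 13 15)(10 14) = [0, 1, 4, 16, 5, 3, 6, 7, 8, 9, 14, 11, 12, 15, 10, 2, 13]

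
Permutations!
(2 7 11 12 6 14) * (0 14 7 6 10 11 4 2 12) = (0 14 12 10 11)(2 6 7 4) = [14, 1, 6, 3, 2, 5, 7, 4, 8, 9, 11, 0, 10, 13, 12]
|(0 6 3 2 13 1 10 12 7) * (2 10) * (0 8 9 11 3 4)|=21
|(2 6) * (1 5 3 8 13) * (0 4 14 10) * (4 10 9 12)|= 20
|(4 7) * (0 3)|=|(0 3)(4 7)|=2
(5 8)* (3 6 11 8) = [0, 1, 2, 6, 4, 3, 11, 7, 5, 9, 10, 8] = (3 6 11 8 5)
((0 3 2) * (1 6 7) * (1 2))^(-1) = (0 2 7 6 1 3)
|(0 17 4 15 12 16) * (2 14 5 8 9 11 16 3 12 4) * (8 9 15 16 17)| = 30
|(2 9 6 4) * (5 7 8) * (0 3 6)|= 6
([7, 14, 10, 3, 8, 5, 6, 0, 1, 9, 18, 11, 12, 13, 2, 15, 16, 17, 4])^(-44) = (1 4 10 14 8 18 2)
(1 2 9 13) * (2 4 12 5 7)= [0, 4, 9, 3, 12, 7, 6, 2, 8, 13, 10, 11, 5, 1]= (1 4 12 5 7 2 9 13)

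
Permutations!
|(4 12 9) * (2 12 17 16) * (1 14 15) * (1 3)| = |(1 14 15 3)(2 12 9 4 17 16)| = 12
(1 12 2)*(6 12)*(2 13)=(1 6 12 13 2)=[0, 6, 1, 3, 4, 5, 12, 7, 8, 9, 10, 11, 13, 2]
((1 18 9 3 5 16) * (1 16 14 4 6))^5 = (1 14 9 6 5 18 4 3)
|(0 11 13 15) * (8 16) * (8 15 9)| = 7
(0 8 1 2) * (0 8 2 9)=[2, 9, 8, 3, 4, 5, 6, 7, 1, 0]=(0 2 8 1 9)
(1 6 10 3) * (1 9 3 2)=[0, 6, 1, 9, 4, 5, 10, 7, 8, 3, 2]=(1 6 10 2)(3 9)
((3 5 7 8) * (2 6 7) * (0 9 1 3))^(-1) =(0 8 7 6 2 5 3 1 9)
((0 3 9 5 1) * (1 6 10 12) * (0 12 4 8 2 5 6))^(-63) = (1 12)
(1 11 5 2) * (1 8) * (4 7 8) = (1 11 5 2 4 7 8) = [0, 11, 4, 3, 7, 2, 6, 8, 1, 9, 10, 5]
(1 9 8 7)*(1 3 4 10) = (1 9 8 7 3 4 10) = [0, 9, 2, 4, 10, 5, 6, 3, 7, 8, 1]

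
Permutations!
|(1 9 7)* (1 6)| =4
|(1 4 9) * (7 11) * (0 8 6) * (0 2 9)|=14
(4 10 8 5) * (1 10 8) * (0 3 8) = (0 3 8 5 4)(1 10) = [3, 10, 2, 8, 0, 4, 6, 7, 5, 9, 1]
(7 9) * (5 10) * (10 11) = (5 11 10)(7 9) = [0, 1, 2, 3, 4, 11, 6, 9, 8, 7, 5, 10]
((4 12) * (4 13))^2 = (4 13 12)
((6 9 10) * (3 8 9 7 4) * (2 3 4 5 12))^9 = ((2 3 8 9 10 6 7 5 12))^9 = (12)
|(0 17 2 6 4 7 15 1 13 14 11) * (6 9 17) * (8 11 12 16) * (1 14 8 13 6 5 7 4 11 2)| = |(0 5 7 15 14 12 16 13 8 2 9 17 1 6 11)| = 15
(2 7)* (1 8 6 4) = (1 8 6 4)(2 7) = [0, 8, 7, 3, 1, 5, 4, 2, 6]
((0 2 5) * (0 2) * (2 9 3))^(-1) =(2 3 9 5)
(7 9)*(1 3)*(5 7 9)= (9)(1 3)(5 7)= [0, 3, 2, 1, 4, 7, 6, 5, 8, 9]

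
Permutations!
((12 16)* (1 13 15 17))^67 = ((1 13 15 17)(12 16))^67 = (1 17 15 13)(12 16)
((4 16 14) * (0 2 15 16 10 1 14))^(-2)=(0 15)(1 4)(2 16)(10 14)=((0 2 15 16)(1 14 4 10))^(-2)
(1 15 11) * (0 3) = (0 3)(1 15 11) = [3, 15, 2, 0, 4, 5, 6, 7, 8, 9, 10, 1, 12, 13, 14, 11]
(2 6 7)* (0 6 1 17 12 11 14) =(0 6 7 2 1 17 12 11 14) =[6, 17, 1, 3, 4, 5, 7, 2, 8, 9, 10, 14, 11, 13, 0, 15, 16, 12]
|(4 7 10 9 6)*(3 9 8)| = |(3 9 6 4 7 10 8)| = 7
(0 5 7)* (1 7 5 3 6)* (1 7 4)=(0 3 6 7)(1 4)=[3, 4, 2, 6, 1, 5, 7, 0]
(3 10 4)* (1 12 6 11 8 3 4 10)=(1 12 6 11 8 3)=[0, 12, 2, 1, 4, 5, 11, 7, 3, 9, 10, 8, 6]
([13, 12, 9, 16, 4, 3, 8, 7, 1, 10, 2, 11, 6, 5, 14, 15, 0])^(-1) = [16, 8, 10, 5, 4, 13, 12, 7, 6, 2, 9, 11, 1, 0, 14, 15, 3]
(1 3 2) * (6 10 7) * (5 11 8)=(1 3 2)(5 11 8)(6 10 7)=[0, 3, 1, 2, 4, 11, 10, 6, 5, 9, 7, 8]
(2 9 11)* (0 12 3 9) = (0 12 3 9 11 2) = [12, 1, 0, 9, 4, 5, 6, 7, 8, 11, 10, 2, 3]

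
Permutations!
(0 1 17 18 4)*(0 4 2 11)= (0 1 17 18 2 11)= [1, 17, 11, 3, 4, 5, 6, 7, 8, 9, 10, 0, 12, 13, 14, 15, 16, 18, 2]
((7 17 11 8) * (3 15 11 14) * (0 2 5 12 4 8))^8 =((0 2 5 12 4 8 7 17 14 3 15 11))^8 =(0 14 4)(2 3 8)(5 15 7)(11 17 12)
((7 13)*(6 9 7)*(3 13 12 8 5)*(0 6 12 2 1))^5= (13)(0 1 2 7 9 6)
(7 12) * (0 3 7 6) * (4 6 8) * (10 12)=(0 3 7 10 12 8 4 6)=[3, 1, 2, 7, 6, 5, 0, 10, 4, 9, 12, 11, 8]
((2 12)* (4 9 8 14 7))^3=(2 12)(4 14 9 7 8)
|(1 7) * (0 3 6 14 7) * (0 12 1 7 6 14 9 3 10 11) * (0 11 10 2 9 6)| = 10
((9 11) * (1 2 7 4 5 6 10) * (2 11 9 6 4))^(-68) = ((1 11 6 10)(2 7)(4 5))^(-68) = (11)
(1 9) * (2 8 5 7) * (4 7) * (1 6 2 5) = [0, 9, 8, 3, 7, 4, 2, 5, 1, 6] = (1 9 6 2 8)(4 7 5)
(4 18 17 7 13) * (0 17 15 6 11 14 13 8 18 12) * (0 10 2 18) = (0 17 7 8)(2 18 15 6 11 14 13 4 12 10) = [17, 1, 18, 3, 12, 5, 11, 8, 0, 9, 2, 14, 10, 4, 13, 6, 16, 7, 15]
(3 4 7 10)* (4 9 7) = (3 9 7 10) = [0, 1, 2, 9, 4, 5, 6, 10, 8, 7, 3]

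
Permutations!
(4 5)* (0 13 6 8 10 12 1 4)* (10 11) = (0 13 6 8 11 10 12 1 4 5) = [13, 4, 2, 3, 5, 0, 8, 7, 11, 9, 12, 10, 1, 6]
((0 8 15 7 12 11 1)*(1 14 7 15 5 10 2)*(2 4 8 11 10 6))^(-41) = (15)(0 8 14 6 12 1 4 11 5 7 2 10)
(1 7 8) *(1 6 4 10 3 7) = (3 7 8 6 4 10) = [0, 1, 2, 7, 10, 5, 4, 8, 6, 9, 3]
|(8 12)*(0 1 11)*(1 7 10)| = |(0 7 10 1 11)(8 12)| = 10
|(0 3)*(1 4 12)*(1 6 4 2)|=6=|(0 3)(1 2)(4 12 6)|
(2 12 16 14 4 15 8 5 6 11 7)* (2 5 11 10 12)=(4 15 8 11 7 5 6 10 12 16 14)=[0, 1, 2, 3, 15, 6, 10, 5, 11, 9, 12, 7, 16, 13, 4, 8, 14]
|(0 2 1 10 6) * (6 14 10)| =4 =|(0 2 1 6)(10 14)|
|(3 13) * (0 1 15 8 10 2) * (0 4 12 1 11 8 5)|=10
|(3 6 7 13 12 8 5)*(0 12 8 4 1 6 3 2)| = |(0 12 4 1 6 7 13 8 5 2)| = 10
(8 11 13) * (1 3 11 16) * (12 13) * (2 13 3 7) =[0, 7, 13, 11, 4, 5, 6, 2, 16, 9, 10, 12, 3, 8, 14, 15, 1] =(1 7 2 13 8 16)(3 11 12)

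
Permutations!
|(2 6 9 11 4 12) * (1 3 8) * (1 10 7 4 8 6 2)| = 10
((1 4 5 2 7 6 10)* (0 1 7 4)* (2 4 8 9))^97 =((0 1)(2 8 9)(4 5)(6 10 7))^97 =(0 1)(2 8 9)(4 5)(6 10 7)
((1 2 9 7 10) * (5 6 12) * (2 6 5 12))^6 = (12)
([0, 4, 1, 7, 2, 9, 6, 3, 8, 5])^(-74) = (9)(1 4 2)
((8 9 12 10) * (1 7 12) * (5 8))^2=((1 7 12 10 5 8 9))^2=(1 12 5 9 7 10 8)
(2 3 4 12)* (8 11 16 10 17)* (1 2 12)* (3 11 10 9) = (1 2 11 16 9 3 4)(8 10 17) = [0, 2, 11, 4, 1, 5, 6, 7, 10, 3, 17, 16, 12, 13, 14, 15, 9, 8]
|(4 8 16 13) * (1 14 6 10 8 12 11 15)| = |(1 14 6 10 8 16 13 4 12 11 15)| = 11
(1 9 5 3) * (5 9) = (9)(1 5 3) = [0, 5, 2, 1, 4, 3, 6, 7, 8, 9]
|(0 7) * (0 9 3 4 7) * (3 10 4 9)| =|(3 9 10 4 7)| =5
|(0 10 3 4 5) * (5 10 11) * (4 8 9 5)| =8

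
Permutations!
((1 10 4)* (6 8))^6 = (10)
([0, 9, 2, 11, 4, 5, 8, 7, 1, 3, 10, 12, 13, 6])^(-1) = (1 8 6 13 12 11 3 9)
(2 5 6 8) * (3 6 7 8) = (2 5 7 8)(3 6) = [0, 1, 5, 6, 4, 7, 3, 8, 2]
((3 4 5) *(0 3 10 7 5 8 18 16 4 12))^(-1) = ((0 3 12)(4 8 18 16)(5 10 7))^(-1) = (0 12 3)(4 16 18 8)(5 7 10)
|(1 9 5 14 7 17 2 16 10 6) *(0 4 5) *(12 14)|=|(0 4 5 12 14 7 17 2 16 10 6 1 9)|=13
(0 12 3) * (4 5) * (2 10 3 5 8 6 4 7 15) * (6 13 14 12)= (0 6 4 8 13 14 12 5 7 15 2 10 3)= [6, 1, 10, 0, 8, 7, 4, 15, 13, 9, 3, 11, 5, 14, 12, 2]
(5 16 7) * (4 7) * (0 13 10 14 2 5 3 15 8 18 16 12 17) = (0 13 10 14 2 5 12 17)(3 15 8 18 16 4 7) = [13, 1, 5, 15, 7, 12, 6, 3, 18, 9, 14, 11, 17, 10, 2, 8, 4, 0, 16]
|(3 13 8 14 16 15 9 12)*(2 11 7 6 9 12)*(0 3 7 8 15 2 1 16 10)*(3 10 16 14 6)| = 40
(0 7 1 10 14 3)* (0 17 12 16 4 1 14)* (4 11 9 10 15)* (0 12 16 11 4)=(0 7 14 3 17 16 4 1 15)(9 10 12 11)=[7, 15, 2, 17, 1, 5, 6, 14, 8, 10, 12, 9, 11, 13, 3, 0, 4, 16]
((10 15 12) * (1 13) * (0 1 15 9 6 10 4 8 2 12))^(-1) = ((0 1 13 15)(2 12 4 8)(6 10 9))^(-1) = (0 15 13 1)(2 8 4 12)(6 9 10)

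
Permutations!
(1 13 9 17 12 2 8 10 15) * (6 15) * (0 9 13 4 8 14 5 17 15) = [9, 4, 14, 3, 8, 17, 0, 7, 10, 15, 6, 11, 2, 13, 5, 1, 16, 12] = (0 9 15 1 4 8 10 6)(2 14 5 17 12)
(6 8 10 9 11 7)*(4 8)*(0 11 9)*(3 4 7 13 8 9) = (0 11 13 8 10)(3 4 9)(6 7) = [11, 1, 2, 4, 9, 5, 7, 6, 10, 3, 0, 13, 12, 8]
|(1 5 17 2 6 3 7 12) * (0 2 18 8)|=|(0 2 6 3 7 12 1 5 17 18 8)|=11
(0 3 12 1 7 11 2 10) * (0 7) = [3, 0, 10, 12, 4, 5, 6, 11, 8, 9, 7, 2, 1] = (0 3 12 1)(2 10 7 11)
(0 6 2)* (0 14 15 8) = (0 6 2 14 15 8) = [6, 1, 14, 3, 4, 5, 2, 7, 0, 9, 10, 11, 12, 13, 15, 8]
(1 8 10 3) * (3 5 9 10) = (1 8 3)(5 9 10) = [0, 8, 2, 1, 4, 9, 6, 7, 3, 10, 5]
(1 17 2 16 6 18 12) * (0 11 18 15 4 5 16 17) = [11, 0, 17, 3, 5, 16, 15, 7, 8, 9, 10, 18, 1, 13, 14, 4, 6, 2, 12] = (0 11 18 12 1)(2 17)(4 5 16 6 15)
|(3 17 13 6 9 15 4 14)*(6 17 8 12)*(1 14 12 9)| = |(1 14 3 8 9 15 4 12 6)(13 17)| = 18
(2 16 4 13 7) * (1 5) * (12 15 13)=(1 5)(2 16 4 12 15 13 7)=[0, 5, 16, 3, 12, 1, 6, 2, 8, 9, 10, 11, 15, 7, 14, 13, 4]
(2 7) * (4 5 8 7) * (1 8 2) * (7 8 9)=(1 9 7)(2 4 5)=[0, 9, 4, 3, 5, 2, 6, 1, 8, 7]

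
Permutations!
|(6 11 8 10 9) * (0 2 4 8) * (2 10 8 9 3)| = 8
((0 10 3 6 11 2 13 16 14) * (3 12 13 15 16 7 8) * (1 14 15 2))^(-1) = ((0 10 12 13 7 8 3 6 11 1 14)(15 16))^(-1) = (0 14 1 11 6 3 8 7 13 12 10)(15 16)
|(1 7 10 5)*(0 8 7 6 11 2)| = |(0 8 7 10 5 1 6 11 2)| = 9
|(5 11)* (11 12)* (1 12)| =4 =|(1 12 11 5)|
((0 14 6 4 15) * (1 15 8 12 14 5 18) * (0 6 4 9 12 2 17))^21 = (0 14 1 2 9 5 4 15 17 12 18 8 6)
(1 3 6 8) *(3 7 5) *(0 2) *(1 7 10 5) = (0 2)(1 10 5 3 6 8 7) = [2, 10, 0, 6, 4, 3, 8, 1, 7, 9, 5]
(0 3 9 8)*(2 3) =(0 2 3 9 8) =[2, 1, 3, 9, 4, 5, 6, 7, 0, 8]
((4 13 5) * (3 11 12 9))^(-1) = (3 9 12 11)(4 5 13)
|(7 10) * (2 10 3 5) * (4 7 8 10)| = |(2 4 7 3 5)(8 10)| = 10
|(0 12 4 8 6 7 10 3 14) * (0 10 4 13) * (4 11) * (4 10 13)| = 11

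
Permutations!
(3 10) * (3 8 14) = (3 10 8 14) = [0, 1, 2, 10, 4, 5, 6, 7, 14, 9, 8, 11, 12, 13, 3]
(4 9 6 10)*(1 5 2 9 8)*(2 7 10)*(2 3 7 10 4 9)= (1 5 10 9 6 3 7 4 8)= [0, 5, 2, 7, 8, 10, 3, 4, 1, 6, 9]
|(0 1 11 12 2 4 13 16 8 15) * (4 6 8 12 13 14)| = |(0 1 11 13 16 12 2 6 8 15)(4 14)| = 10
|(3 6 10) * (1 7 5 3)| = 6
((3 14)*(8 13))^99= (3 14)(8 13)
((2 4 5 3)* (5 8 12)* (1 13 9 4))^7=((1 13 9 4 8 12 5 3 2))^7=(1 3 12 4 13 2 5 8 9)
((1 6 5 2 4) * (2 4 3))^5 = (1 6 5 4)(2 3) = ((1 6 5 4)(2 3))^5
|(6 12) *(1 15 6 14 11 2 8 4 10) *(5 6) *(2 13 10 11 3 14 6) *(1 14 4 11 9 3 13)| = |(1 15 5 2 8 11)(3 4 9)(6 12)(10 14 13)| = 6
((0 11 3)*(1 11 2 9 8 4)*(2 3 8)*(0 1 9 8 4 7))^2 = (0 1 4 2 7 3 11 9 8)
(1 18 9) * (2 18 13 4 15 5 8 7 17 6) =(1 13 4 15 5 8 7 17 6 2 18 9) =[0, 13, 18, 3, 15, 8, 2, 17, 7, 1, 10, 11, 12, 4, 14, 5, 16, 6, 9]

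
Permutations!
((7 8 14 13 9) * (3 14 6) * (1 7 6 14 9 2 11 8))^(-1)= ((1 7)(2 11 8 14 13)(3 9 6))^(-1)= (1 7)(2 13 14 8 11)(3 6 9)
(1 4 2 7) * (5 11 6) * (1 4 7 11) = (1 7 4 2 11 6 5) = [0, 7, 11, 3, 2, 1, 5, 4, 8, 9, 10, 6]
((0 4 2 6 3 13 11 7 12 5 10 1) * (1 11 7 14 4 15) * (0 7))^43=((0 15 1 7 12 5 10 11 14 4 2 6 3 13))^43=(0 15 1 7 12 5 10 11 14 4 2 6 3 13)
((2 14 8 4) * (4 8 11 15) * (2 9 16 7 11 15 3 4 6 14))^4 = (3 7 9)(4 11 16)(6 14 15)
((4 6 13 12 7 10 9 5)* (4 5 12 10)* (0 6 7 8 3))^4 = (0 9)(3 10)(6 12)(8 13)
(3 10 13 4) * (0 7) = (0 7)(3 10 13 4) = [7, 1, 2, 10, 3, 5, 6, 0, 8, 9, 13, 11, 12, 4]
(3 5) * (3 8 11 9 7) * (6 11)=(3 5 8 6 11 9 7)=[0, 1, 2, 5, 4, 8, 11, 3, 6, 7, 10, 9]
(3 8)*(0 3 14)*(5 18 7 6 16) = (0 3 8 14)(5 18 7 6 16) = [3, 1, 2, 8, 4, 18, 16, 6, 14, 9, 10, 11, 12, 13, 0, 15, 5, 17, 7]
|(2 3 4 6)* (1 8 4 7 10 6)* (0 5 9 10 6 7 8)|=11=|(0 5 9 10 7 6 2 3 8 4 1)|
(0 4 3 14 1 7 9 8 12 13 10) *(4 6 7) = (0 6 7 9 8 12 13 10)(1 4 3 14) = [6, 4, 2, 14, 3, 5, 7, 9, 12, 8, 0, 11, 13, 10, 1]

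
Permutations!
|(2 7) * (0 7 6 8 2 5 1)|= |(0 7 5 1)(2 6 8)|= 12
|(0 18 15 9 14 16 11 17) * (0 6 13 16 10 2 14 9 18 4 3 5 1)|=30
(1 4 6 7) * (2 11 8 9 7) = (1 4 6 2 11 8 9 7) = [0, 4, 11, 3, 6, 5, 2, 1, 9, 7, 10, 8]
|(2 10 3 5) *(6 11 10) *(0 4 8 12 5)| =|(0 4 8 12 5 2 6 11 10 3)| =10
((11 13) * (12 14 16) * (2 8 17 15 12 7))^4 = ((2 8 17 15 12 14 16 7)(11 13))^4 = (2 12)(7 15)(8 14)(16 17)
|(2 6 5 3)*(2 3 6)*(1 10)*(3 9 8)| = 6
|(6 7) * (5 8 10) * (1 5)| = 4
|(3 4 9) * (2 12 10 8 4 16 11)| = |(2 12 10 8 4 9 3 16 11)| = 9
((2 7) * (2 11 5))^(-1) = ((2 7 11 5))^(-1) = (2 5 11 7)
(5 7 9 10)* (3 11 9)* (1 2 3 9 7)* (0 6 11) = (0 6 11 7 9 10 5 1 2 3) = [6, 2, 3, 0, 4, 1, 11, 9, 8, 10, 5, 7]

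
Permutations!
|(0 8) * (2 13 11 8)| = |(0 2 13 11 8)| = 5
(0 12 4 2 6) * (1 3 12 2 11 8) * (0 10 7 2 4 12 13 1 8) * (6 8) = (0 4 11)(1 3 13)(2 8 6 10 7) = [4, 3, 8, 13, 11, 5, 10, 2, 6, 9, 7, 0, 12, 1]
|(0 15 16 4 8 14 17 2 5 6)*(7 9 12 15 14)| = |(0 14 17 2 5 6)(4 8 7 9 12 15 16)| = 42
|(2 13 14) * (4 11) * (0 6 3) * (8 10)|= |(0 6 3)(2 13 14)(4 11)(8 10)|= 6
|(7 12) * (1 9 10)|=|(1 9 10)(7 12)|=6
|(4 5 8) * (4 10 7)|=|(4 5 8 10 7)|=5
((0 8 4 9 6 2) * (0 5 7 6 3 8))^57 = ((2 5 7 6)(3 8 4 9))^57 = (2 5 7 6)(3 8 4 9)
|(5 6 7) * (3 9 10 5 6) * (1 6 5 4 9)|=15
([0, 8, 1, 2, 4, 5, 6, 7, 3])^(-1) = [0, 2, 3, 8, 4, 5, 6, 7, 1]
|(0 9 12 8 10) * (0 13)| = 6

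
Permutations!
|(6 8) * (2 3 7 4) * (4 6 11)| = |(2 3 7 6 8 11 4)| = 7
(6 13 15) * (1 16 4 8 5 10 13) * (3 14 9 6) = [0, 16, 2, 14, 8, 10, 1, 7, 5, 6, 13, 11, 12, 15, 9, 3, 4] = (1 16 4 8 5 10 13 15 3 14 9 6)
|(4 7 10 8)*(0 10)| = |(0 10 8 4 7)| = 5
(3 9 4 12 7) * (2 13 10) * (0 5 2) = (0 5 2 13 10)(3 9 4 12 7) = [5, 1, 13, 9, 12, 2, 6, 3, 8, 4, 0, 11, 7, 10]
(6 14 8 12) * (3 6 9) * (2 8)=[0, 1, 8, 6, 4, 5, 14, 7, 12, 3, 10, 11, 9, 13, 2]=(2 8 12 9 3 6 14)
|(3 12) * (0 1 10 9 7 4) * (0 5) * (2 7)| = |(0 1 10 9 2 7 4 5)(3 12)| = 8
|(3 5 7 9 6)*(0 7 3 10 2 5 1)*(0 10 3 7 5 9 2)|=9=|(0 5 7 2 9 6 3 1 10)|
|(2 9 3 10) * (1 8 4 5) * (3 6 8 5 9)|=12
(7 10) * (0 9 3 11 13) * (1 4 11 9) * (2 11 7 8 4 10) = (0 1 10 8 4 7 2 11 13)(3 9) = [1, 10, 11, 9, 7, 5, 6, 2, 4, 3, 8, 13, 12, 0]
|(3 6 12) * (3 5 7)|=5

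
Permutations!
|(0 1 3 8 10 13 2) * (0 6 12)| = 9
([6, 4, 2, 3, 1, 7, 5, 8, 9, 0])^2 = [5, 1, 2, 3, 4, 8, 7, 9, 0, 6]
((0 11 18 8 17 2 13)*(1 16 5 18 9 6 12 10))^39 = (0 17 5 10 9 13 8 16 12 11 2 18 1 6) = ((0 11 9 6 12 10 1 16 5 18 8 17 2 13))^39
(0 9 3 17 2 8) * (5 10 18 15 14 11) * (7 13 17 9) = (0 7 13 17 2 8)(3 9)(5 10 18 15 14 11) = [7, 1, 8, 9, 4, 10, 6, 13, 0, 3, 18, 5, 12, 17, 11, 14, 16, 2, 15]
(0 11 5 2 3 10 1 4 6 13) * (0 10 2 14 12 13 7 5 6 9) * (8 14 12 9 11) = (0 8 14 9)(1 4 11 6 7 5 12 13 10)(2 3) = [8, 4, 3, 2, 11, 12, 7, 5, 14, 0, 1, 6, 13, 10, 9]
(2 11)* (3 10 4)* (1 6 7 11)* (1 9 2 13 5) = [0, 6, 9, 10, 3, 1, 7, 11, 8, 2, 4, 13, 12, 5] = (1 6 7 11 13 5)(2 9)(3 10 4)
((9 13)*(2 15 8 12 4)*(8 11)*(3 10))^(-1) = ((2 15 11 8 12 4)(3 10)(9 13))^(-1) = (2 4 12 8 11 15)(3 10)(9 13)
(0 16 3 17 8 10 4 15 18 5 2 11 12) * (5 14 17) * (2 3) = [16, 1, 11, 5, 15, 3, 6, 7, 10, 9, 4, 12, 0, 13, 17, 18, 2, 8, 14] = (0 16 2 11 12)(3 5)(4 15 18 14 17 8 10)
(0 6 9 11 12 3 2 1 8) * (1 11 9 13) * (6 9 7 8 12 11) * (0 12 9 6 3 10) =[6, 9, 3, 2, 4, 5, 13, 8, 12, 7, 0, 11, 10, 1] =(0 6 13 1 9 7 8 12 10)(2 3)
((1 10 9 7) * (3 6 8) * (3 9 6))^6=((1 10 6 8 9 7))^6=(10)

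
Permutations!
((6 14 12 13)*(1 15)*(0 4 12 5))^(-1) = (0 5 14 6 13 12 4)(1 15)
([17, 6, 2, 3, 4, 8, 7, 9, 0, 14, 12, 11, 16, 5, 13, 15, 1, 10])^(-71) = (0 7 17 9 10 14 12 13 16 5 1 8 6)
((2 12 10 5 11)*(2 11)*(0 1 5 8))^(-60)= ((0 1 5 2 12 10 8))^(-60)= (0 2 8 5 10 1 12)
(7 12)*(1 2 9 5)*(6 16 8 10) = (1 2 9 5)(6 16 8 10)(7 12) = [0, 2, 9, 3, 4, 1, 16, 12, 10, 5, 6, 11, 7, 13, 14, 15, 8]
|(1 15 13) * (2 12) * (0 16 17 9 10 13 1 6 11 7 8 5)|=22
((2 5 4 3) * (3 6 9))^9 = ((2 5 4 6 9 3))^9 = (2 6)(3 4)(5 9)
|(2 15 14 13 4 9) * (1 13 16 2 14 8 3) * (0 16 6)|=12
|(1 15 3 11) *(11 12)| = 5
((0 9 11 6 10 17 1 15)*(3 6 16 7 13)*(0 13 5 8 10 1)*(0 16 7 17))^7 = (1 13 6 15 3)(16 17)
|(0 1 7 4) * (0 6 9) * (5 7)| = |(0 1 5 7 4 6 9)| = 7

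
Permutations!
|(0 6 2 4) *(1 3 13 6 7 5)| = 9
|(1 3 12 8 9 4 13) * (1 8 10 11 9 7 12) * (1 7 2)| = 11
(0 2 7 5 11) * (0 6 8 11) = (0 2 7 5)(6 8 11) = [2, 1, 7, 3, 4, 0, 8, 5, 11, 9, 10, 6]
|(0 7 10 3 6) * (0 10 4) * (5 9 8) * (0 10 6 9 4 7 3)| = 7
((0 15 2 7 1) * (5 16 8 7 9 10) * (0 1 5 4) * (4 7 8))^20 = ((0 15 2 9 10 7 5 16 4))^20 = (0 2 10 5 4 15 9 7 16)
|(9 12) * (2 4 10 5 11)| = 10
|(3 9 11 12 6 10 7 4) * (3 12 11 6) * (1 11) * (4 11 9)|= 6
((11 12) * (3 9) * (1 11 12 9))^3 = (12)(1 3 9 11)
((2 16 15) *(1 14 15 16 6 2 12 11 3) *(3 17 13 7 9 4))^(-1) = ((1 14 15 12 11 17 13 7 9 4 3)(2 6))^(-1) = (1 3 4 9 7 13 17 11 12 15 14)(2 6)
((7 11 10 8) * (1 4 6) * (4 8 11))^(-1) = (1 6 4 7 8)(10 11)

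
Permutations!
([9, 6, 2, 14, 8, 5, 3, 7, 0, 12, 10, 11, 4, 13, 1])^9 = (0 8 4 12 9)(1 6 3 14)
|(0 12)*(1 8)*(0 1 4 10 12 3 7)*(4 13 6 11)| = 24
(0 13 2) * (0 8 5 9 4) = (0 13 2 8 5 9 4) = [13, 1, 8, 3, 0, 9, 6, 7, 5, 4, 10, 11, 12, 2]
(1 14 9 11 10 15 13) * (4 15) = (1 14 9 11 10 4 15 13) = [0, 14, 2, 3, 15, 5, 6, 7, 8, 11, 4, 10, 12, 1, 9, 13]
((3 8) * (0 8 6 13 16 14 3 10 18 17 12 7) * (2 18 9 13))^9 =((0 8 10 9 13 16 14 3 6 2 18 17 12 7))^9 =(0 2 13 7 6 9 12 3 10 17 14 8 18 16)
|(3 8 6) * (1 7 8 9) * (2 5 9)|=8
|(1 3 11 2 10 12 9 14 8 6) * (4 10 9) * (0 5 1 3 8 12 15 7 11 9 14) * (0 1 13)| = 120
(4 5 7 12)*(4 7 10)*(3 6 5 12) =(3 6 5 10 4 12 7) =[0, 1, 2, 6, 12, 10, 5, 3, 8, 9, 4, 11, 7]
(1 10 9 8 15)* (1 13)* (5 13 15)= (15)(1 10 9 8 5 13)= [0, 10, 2, 3, 4, 13, 6, 7, 5, 8, 9, 11, 12, 1, 14, 15]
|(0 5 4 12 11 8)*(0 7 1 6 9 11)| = |(0 5 4 12)(1 6 9 11 8 7)| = 12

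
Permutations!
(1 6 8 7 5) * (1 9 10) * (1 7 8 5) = (1 6 5 9 10 7) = [0, 6, 2, 3, 4, 9, 5, 1, 8, 10, 7]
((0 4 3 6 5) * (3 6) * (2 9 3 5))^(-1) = (0 5 3 9 2 6 4)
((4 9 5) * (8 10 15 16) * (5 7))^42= ((4 9 7 5)(8 10 15 16))^42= (4 7)(5 9)(8 15)(10 16)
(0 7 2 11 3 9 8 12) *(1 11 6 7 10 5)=[10, 11, 6, 9, 4, 1, 7, 2, 12, 8, 5, 3, 0]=(0 10 5 1 11 3 9 8 12)(2 6 7)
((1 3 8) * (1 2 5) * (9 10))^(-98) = ((1 3 8 2 5)(9 10))^(-98) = (10)(1 8 5 3 2)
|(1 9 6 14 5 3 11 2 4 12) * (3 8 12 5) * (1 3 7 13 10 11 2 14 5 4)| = 40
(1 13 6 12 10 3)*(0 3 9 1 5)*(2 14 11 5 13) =(0 3 13 6 12 10 9 1 2 14 11 5) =[3, 2, 14, 13, 4, 0, 12, 7, 8, 1, 9, 5, 10, 6, 11]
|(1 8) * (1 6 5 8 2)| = |(1 2)(5 8 6)| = 6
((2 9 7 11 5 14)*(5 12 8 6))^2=((2 9 7 11 12 8 6 5 14))^2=(2 7 12 6 14 9 11 8 5)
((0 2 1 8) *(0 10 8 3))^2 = (10)(0 1)(2 3)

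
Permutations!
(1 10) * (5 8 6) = (1 10)(5 8 6) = [0, 10, 2, 3, 4, 8, 5, 7, 6, 9, 1]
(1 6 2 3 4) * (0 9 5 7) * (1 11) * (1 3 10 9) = (0 1 6 2 10 9 5 7)(3 4 11) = [1, 6, 10, 4, 11, 7, 2, 0, 8, 5, 9, 3]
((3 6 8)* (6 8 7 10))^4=((3 8)(6 7 10))^4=(6 7 10)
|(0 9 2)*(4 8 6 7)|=12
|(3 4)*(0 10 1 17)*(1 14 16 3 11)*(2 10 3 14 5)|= |(0 3 4 11 1 17)(2 10 5)(14 16)|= 6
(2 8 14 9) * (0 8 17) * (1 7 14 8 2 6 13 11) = (0 2 17)(1 7 14 9 6 13 11) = [2, 7, 17, 3, 4, 5, 13, 14, 8, 6, 10, 1, 12, 11, 9, 15, 16, 0]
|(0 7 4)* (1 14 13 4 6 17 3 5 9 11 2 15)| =14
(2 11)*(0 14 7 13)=(0 14 7 13)(2 11)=[14, 1, 11, 3, 4, 5, 6, 13, 8, 9, 10, 2, 12, 0, 7]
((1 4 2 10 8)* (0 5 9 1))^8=(10)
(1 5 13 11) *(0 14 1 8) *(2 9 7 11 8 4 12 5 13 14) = (0 2 9 7 11 4 12 5 14 1 13 8) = [2, 13, 9, 3, 12, 14, 6, 11, 0, 7, 10, 4, 5, 8, 1]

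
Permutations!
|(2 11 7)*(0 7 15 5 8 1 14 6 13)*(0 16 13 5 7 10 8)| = 28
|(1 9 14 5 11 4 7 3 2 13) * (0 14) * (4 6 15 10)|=|(0 14 5 11 6 15 10 4 7 3 2 13 1 9)|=14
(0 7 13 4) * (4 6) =(0 7 13 6 4) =[7, 1, 2, 3, 0, 5, 4, 13, 8, 9, 10, 11, 12, 6]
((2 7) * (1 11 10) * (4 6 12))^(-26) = ((1 11 10)(2 7)(4 6 12))^(-26) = (1 11 10)(4 6 12)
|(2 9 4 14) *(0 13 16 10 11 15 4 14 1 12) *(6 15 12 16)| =30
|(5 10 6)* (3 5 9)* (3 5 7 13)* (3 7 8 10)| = 6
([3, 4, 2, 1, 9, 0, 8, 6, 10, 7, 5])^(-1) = (0 5 10 8 6 7 9 4 1 3)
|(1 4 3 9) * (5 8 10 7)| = 4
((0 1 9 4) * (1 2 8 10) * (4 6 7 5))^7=((0 2 8 10 1 9 6 7 5 4))^7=(0 7 1 2 5 9 8 4 6 10)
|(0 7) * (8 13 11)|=6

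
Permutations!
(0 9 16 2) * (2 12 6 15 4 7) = (0 9 16 12 6 15 4 7 2) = [9, 1, 0, 3, 7, 5, 15, 2, 8, 16, 10, 11, 6, 13, 14, 4, 12]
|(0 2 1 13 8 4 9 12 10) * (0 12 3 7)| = |(0 2 1 13 8 4 9 3 7)(10 12)| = 18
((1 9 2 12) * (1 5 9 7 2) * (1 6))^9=(1 2 5 6 7 12 9)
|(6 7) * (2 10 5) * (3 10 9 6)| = |(2 9 6 7 3 10 5)| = 7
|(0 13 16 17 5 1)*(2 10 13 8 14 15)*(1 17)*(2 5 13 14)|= |(0 8 2 10 14 15 5 17 13 16 1)|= 11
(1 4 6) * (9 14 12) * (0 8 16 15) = (0 8 16 15)(1 4 6)(9 14 12) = [8, 4, 2, 3, 6, 5, 1, 7, 16, 14, 10, 11, 9, 13, 12, 0, 15]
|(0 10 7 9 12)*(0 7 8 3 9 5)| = 8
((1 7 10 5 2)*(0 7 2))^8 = ((0 7 10 5)(1 2))^8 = (10)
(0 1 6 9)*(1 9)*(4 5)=[9, 6, 2, 3, 5, 4, 1, 7, 8, 0]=(0 9)(1 6)(4 5)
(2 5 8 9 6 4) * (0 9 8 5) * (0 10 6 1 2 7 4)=(0 9 1 2 10 6)(4 7)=[9, 2, 10, 3, 7, 5, 0, 4, 8, 1, 6]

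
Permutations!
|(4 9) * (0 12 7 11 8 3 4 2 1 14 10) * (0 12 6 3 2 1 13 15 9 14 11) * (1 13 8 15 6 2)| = |(0 2 8 1 11 15 9 13 6 3 4 14 10 12 7)| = 15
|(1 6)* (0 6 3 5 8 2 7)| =|(0 6 1 3 5 8 2 7)| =8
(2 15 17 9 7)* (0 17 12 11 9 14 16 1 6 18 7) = (0 17 14 16 1 6 18 7 2 15 12 11 9) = [17, 6, 15, 3, 4, 5, 18, 2, 8, 0, 10, 9, 11, 13, 16, 12, 1, 14, 7]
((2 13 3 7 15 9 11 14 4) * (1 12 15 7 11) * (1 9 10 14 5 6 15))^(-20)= (15)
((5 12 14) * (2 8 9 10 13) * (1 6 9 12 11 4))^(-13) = (1 4 11 5 14 12 8 2 13 10 9 6)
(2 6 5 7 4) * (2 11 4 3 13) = (2 6 5 7 3 13)(4 11) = [0, 1, 6, 13, 11, 7, 5, 3, 8, 9, 10, 4, 12, 2]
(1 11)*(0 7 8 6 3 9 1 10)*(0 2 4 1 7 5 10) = (0 5 10 2 4 1 11)(3 9 7 8 6) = [5, 11, 4, 9, 1, 10, 3, 8, 6, 7, 2, 0]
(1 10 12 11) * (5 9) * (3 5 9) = (1 10 12 11)(3 5) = [0, 10, 2, 5, 4, 3, 6, 7, 8, 9, 12, 1, 11]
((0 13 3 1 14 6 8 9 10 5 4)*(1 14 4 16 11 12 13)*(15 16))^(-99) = (3 11 5 8)(6 13 16 10)(9 14 12 15) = ((0 1 4)(3 14 6 8 9 10 5 15 16 11 12 13))^(-99)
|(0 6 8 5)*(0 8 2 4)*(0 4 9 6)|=|(2 9 6)(5 8)|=6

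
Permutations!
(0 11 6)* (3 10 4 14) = (0 11 6)(3 10 4 14) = [11, 1, 2, 10, 14, 5, 0, 7, 8, 9, 4, 6, 12, 13, 3]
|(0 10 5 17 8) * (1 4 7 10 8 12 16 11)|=18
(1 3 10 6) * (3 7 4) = (1 7 4 3 10 6) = [0, 7, 2, 10, 3, 5, 1, 4, 8, 9, 6]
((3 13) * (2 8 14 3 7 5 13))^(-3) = ((2 8 14 3)(5 13 7))^(-3) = (2 8 14 3)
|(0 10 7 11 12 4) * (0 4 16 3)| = 7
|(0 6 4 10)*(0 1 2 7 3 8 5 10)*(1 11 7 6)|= |(0 1 2 6 4)(3 8 5 10 11 7)|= 30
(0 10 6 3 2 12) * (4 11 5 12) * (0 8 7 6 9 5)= (0 10 9 5 12 8 7 6 3 2 4 11)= [10, 1, 4, 2, 11, 12, 3, 6, 7, 5, 9, 0, 8]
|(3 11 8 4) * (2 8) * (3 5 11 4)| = |(2 8 3 4 5 11)| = 6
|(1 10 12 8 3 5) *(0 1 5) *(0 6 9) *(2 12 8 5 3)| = |(0 1 10 8 2 12 5 3 6 9)| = 10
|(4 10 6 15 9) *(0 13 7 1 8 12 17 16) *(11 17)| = |(0 13 7 1 8 12 11 17 16)(4 10 6 15 9)| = 45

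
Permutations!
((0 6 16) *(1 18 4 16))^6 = (18)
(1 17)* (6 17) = (1 6 17) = [0, 6, 2, 3, 4, 5, 17, 7, 8, 9, 10, 11, 12, 13, 14, 15, 16, 1]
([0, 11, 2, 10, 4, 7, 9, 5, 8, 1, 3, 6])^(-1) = (1 9 6 11)(3 10)(5 7)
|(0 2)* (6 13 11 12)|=|(0 2)(6 13 11 12)|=4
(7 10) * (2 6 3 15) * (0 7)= [7, 1, 6, 15, 4, 5, 3, 10, 8, 9, 0, 11, 12, 13, 14, 2]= (0 7 10)(2 6 3 15)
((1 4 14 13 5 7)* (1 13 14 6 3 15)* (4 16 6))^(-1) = (1 15 3 6 16)(5 13 7)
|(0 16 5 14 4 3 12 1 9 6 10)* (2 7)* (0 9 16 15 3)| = 18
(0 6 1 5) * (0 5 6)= [0, 6, 2, 3, 4, 5, 1]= (1 6)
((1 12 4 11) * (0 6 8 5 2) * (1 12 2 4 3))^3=(0 5 12 2 8 11 1 6 4 3)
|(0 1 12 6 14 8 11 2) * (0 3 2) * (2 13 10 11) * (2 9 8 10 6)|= 10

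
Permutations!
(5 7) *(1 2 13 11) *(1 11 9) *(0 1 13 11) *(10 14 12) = (0 1 2 11)(5 7)(9 13)(10 14 12) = [1, 2, 11, 3, 4, 7, 6, 5, 8, 13, 14, 0, 10, 9, 12]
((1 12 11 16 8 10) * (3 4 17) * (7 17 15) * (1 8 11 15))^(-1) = (1 4 3 17 7 15 12)(8 10)(11 16)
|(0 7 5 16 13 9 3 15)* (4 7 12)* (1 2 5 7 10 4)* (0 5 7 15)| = |(0 12 1 2 7 15 5 16 13 9 3)(4 10)| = 22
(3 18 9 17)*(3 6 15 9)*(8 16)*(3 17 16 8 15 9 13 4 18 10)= (3 10)(4 18 17 6 9 16 15 13)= [0, 1, 2, 10, 18, 5, 9, 7, 8, 16, 3, 11, 12, 4, 14, 13, 15, 6, 17]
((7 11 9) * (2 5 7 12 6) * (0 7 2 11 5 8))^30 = (6 9)(11 12)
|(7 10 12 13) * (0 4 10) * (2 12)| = |(0 4 10 2 12 13 7)| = 7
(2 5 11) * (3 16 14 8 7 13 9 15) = (2 5 11)(3 16 14 8 7 13 9 15) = [0, 1, 5, 16, 4, 11, 6, 13, 7, 15, 10, 2, 12, 9, 8, 3, 14]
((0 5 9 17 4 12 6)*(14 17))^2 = (0 9 17 12)(4 6 5 14)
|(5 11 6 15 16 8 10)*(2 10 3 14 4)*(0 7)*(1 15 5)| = |(0 7)(1 15 16 8 3 14 4 2 10)(5 11 6)| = 18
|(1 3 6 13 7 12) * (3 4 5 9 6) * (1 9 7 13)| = 7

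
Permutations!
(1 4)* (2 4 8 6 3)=[0, 8, 4, 2, 1, 5, 3, 7, 6]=(1 8 6 3 2 4)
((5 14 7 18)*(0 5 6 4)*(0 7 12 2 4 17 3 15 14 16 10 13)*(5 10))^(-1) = ((0 10 13)(2 4 7 18 6 17 3 15 14 12)(5 16))^(-1) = (0 13 10)(2 12 14 15 3 17 6 18 7 4)(5 16)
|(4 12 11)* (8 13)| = |(4 12 11)(8 13)| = 6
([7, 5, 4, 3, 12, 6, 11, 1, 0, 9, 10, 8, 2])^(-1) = (0 8 11 6 5 1 7)(2 12 4)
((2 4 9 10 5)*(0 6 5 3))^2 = ((0 6 5 2 4 9 10 3))^2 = (0 5 4 10)(2 9 3 6)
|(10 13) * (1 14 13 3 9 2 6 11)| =9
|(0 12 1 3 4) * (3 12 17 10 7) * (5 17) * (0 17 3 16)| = 8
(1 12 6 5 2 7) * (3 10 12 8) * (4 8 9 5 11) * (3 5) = [0, 9, 7, 10, 8, 2, 11, 1, 5, 3, 12, 4, 6] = (1 9 3 10 12 6 11 4 8 5 2 7)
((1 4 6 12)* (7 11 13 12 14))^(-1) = (1 12 13 11 7 14 6 4)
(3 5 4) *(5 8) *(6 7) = (3 8 5 4)(6 7) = [0, 1, 2, 8, 3, 4, 7, 6, 5]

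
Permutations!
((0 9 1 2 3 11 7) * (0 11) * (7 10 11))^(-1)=((0 9 1 2 3)(10 11))^(-1)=(0 3 2 1 9)(10 11)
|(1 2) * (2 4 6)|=4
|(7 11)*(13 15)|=2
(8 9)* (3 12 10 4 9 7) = [0, 1, 2, 12, 9, 5, 6, 3, 7, 8, 4, 11, 10] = (3 12 10 4 9 8 7)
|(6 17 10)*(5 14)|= |(5 14)(6 17 10)|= 6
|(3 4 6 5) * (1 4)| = 5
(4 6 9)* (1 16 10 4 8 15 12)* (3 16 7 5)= (1 7 5 3 16 10 4 6 9 8 15 12)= [0, 7, 2, 16, 6, 3, 9, 5, 15, 8, 4, 11, 1, 13, 14, 12, 10]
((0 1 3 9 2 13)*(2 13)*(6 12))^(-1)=(0 13 9 3 1)(6 12)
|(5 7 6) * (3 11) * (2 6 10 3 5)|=10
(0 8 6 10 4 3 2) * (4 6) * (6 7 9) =(0 8 4 3 2)(6 10 7 9) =[8, 1, 0, 2, 3, 5, 10, 9, 4, 6, 7]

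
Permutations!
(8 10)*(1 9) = (1 9)(8 10) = [0, 9, 2, 3, 4, 5, 6, 7, 10, 1, 8]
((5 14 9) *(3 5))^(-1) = ((3 5 14 9))^(-1) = (3 9 14 5)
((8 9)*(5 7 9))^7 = (5 8 9 7)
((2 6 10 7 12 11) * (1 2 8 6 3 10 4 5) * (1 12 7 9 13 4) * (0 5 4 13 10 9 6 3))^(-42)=((13)(0 5 12 11 8 3 9 10 6 1 2))^(-42)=(13)(0 12 8 9 6 2 5 11 3 10 1)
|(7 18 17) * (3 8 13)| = |(3 8 13)(7 18 17)| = 3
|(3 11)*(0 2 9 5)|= |(0 2 9 5)(3 11)|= 4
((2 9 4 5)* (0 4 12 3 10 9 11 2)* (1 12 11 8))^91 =((0 4 5)(1 12 3 10 9 11 2 8))^91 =(0 4 5)(1 10 2 12 9 8 3 11)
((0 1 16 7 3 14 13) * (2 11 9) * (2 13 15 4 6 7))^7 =((0 1 16 2 11 9 13)(3 14 15 4 6 7))^7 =(16)(3 14 15 4 6 7)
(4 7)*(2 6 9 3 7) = (2 6 9 3 7 4) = [0, 1, 6, 7, 2, 5, 9, 4, 8, 3]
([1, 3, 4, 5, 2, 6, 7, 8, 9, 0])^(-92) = (0 6)(1 7)(3 8)(5 9)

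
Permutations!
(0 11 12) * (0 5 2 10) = (0 11 12 5 2 10) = [11, 1, 10, 3, 4, 2, 6, 7, 8, 9, 0, 12, 5]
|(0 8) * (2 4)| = 2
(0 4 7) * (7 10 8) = (0 4 10 8 7) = [4, 1, 2, 3, 10, 5, 6, 0, 7, 9, 8]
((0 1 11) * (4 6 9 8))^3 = ((0 1 11)(4 6 9 8))^3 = (11)(4 8 9 6)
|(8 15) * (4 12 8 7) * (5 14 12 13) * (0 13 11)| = 10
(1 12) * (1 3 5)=(1 12 3 5)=[0, 12, 2, 5, 4, 1, 6, 7, 8, 9, 10, 11, 3]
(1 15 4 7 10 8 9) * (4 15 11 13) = (15)(1 11 13 4 7 10 8 9) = [0, 11, 2, 3, 7, 5, 6, 10, 9, 1, 8, 13, 12, 4, 14, 15]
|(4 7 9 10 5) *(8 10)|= |(4 7 9 8 10 5)|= 6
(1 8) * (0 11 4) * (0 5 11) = [0, 8, 2, 3, 5, 11, 6, 7, 1, 9, 10, 4] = (1 8)(4 5 11)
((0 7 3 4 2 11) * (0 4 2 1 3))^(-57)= (0 7)(1 11 3 4 2)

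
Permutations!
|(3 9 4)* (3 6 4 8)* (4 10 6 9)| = |(3 4 9 8)(6 10)| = 4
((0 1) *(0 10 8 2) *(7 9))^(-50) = ((0 1 10 8 2)(7 9))^(-50) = (10)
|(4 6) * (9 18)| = 2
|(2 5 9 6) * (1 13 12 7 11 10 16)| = |(1 13 12 7 11 10 16)(2 5 9 6)| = 28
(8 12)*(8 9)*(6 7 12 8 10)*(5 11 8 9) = (5 11 8 9 10 6 7 12) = [0, 1, 2, 3, 4, 11, 7, 12, 9, 10, 6, 8, 5]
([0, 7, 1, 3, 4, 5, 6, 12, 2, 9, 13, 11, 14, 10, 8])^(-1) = [0, 2, 8, 3, 4, 5, 6, 1, 14, 9, 13, 11, 7, 10, 12]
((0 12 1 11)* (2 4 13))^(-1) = (0 11 1 12)(2 13 4)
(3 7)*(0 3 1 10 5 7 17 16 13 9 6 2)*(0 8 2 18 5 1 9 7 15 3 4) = [4, 10, 8, 17, 0, 15, 18, 9, 2, 6, 1, 11, 12, 7, 14, 3, 13, 16, 5] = (0 4)(1 10)(2 8)(3 17 16 13 7 9 6 18 5 15)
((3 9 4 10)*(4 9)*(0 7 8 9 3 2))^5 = (0 4 8 2 3 7 10 9) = ((0 7 8 9 3 4 10 2))^5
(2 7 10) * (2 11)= (2 7 10 11)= [0, 1, 7, 3, 4, 5, 6, 10, 8, 9, 11, 2]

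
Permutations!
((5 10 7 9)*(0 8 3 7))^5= (0 5 7 8 10 9 3)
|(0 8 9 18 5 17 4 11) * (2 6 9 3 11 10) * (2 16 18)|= 12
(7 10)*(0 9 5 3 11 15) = (0 9 5 3 11 15)(7 10) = [9, 1, 2, 11, 4, 3, 6, 10, 8, 5, 7, 15, 12, 13, 14, 0]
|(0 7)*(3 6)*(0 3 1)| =5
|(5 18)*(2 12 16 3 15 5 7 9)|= 9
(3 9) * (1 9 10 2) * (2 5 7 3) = (1 9 2)(3 10 5 7) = [0, 9, 1, 10, 4, 7, 6, 3, 8, 2, 5]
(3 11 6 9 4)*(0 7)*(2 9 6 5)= [7, 1, 9, 11, 3, 2, 6, 0, 8, 4, 10, 5]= (0 7)(2 9 4 3 11 5)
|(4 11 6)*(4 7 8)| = |(4 11 6 7 8)| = 5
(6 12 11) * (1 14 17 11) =(1 14 17 11 6 12) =[0, 14, 2, 3, 4, 5, 12, 7, 8, 9, 10, 6, 1, 13, 17, 15, 16, 11]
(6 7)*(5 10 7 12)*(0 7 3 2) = (0 7 6 12 5 10 3 2) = [7, 1, 0, 2, 4, 10, 12, 6, 8, 9, 3, 11, 5]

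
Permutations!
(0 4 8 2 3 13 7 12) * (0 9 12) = (0 4 8 2 3 13 7)(9 12) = [4, 1, 3, 13, 8, 5, 6, 0, 2, 12, 10, 11, 9, 7]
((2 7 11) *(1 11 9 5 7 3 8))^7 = (1 2 8 11 3)(5 7 9)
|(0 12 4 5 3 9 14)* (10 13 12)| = |(0 10 13 12 4 5 3 9 14)| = 9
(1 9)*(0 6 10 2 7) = (0 6 10 2 7)(1 9) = [6, 9, 7, 3, 4, 5, 10, 0, 8, 1, 2]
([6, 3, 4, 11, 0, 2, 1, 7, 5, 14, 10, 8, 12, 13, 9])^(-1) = [4, 6, 5, 1, 2, 8, 0, 7, 11, 14, 10, 3, 12, 13, 9]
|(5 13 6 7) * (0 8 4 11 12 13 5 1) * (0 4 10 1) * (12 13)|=|(0 8 10 1 4 11 13 6 7)|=9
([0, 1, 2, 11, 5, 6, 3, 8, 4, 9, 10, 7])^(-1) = (3 6 5 4 8 7 11)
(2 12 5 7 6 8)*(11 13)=[0, 1, 12, 3, 4, 7, 8, 6, 2, 9, 10, 13, 5, 11]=(2 12 5 7 6 8)(11 13)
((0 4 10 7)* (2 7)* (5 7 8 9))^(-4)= (0 8)(2 7)(4 9)(5 10)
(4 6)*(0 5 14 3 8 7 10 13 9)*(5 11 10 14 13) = (0 11 10 5 13 9)(3 8 7 14)(4 6) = [11, 1, 2, 8, 6, 13, 4, 14, 7, 0, 5, 10, 12, 9, 3]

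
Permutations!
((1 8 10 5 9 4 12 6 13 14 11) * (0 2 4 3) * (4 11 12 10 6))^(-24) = (0 8 12 9 11 13 10)(1 14 5 2 6 4 3)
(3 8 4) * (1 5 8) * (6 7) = (1 5 8 4 3)(6 7) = [0, 5, 2, 1, 3, 8, 7, 6, 4]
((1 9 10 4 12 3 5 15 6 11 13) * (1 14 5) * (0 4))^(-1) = (0 10 9 1 3 12 4)(5 14 13 11 6 15)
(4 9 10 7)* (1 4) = (1 4 9 10 7) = [0, 4, 2, 3, 9, 5, 6, 1, 8, 10, 7]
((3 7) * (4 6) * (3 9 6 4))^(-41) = ((3 7 9 6))^(-41) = (3 6 9 7)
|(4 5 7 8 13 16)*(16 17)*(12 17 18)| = 9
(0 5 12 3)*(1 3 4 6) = (0 5 12 4 6 1 3) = [5, 3, 2, 0, 6, 12, 1, 7, 8, 9, 10, 11, 4]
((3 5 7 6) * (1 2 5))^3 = ((1 2 5 7 6 3))^3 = (1 7)(2 6)(3 5)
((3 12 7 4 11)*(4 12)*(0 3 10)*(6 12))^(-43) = (0 4 10 3 11)(6 7 12)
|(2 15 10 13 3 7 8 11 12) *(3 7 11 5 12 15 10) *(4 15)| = |(2 10 13 7 8 5 12)(3 11 4 15)| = 28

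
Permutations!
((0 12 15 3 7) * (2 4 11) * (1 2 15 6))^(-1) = (0 7 3 15 11 4 2 1 6 12)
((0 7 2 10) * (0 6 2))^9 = (10)(0 7)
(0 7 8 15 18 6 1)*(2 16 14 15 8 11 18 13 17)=(0 7 11 18 6 1)(2 16 14 15 13 17)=[7, 0, 16, 3, 4, 5, 1, 11, 8, 9, 10, 18, 12, 17, 15, 13, 14, 2, 6]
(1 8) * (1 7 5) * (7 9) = (1 8 9 7 5) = [0, 8, 2, 3, 4, 1, 6, 5, 9, 7]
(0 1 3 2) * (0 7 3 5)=(0 1 5)(2 7 3)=[1, 5, 7, 2, 4, 0, 6, 3]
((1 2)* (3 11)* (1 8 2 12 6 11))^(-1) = ((1 12 6 11 3)(2 8))^(-1) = (1 3 11 6 12)(2 8)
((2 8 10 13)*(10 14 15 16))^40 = ((2 8 14 15 16 10 13))^40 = (2 10 15 8 13 16 14)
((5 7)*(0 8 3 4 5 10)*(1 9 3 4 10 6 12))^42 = ((0 8 4 5 7 6 12 1 9 3 10))^42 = (0 3 1 6 5 8 10 9 12 7 4)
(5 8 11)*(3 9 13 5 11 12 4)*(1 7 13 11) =(1 7 13 5 8 12 4 3 9 11) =[0, 7, 2, 9, 3, 8, 6, 13, 12, 11, 10, 1, 4, 5]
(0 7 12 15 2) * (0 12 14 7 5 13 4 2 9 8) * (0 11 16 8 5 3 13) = (0 3 13 4 2 12 15 9 5)(7 14)(8 11 16) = [3, 1, 12, 13, 2, 0, 6, 14, 11, 5, 10, 16, 15, 4, 7, 9, 8]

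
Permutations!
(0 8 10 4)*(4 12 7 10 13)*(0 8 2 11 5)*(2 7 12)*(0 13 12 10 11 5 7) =(2 5 13 4 8 12 10)(7 11) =[0, 1, 5, 3, 8, 13, 6, 11, 12, 9, 2, 7, 10, 4]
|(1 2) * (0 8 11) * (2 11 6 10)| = |(0 8 6 10 2 1 11)| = 7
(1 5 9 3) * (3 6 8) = [0, 5, 2, 1, 4, 9, 8, 7, 3, 6] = (1 5 9 6 8 3)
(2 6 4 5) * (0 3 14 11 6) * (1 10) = [3, 10, 0, 14, 5, 2, 4, 7, 8, 9, 1, 6, 12, 13, 11] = (0 3 14 11 6 4 5 2)(1 10)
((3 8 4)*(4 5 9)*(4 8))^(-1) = ((3 4)(5 9 8))^(-1) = (3 4)(5 8 9)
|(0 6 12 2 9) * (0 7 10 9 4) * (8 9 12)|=9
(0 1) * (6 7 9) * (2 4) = (0 1)(2 4)(6 7 9) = [1, 0, 4, 3, 2, 5, 7, 9, 8, 6]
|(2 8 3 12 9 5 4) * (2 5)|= 10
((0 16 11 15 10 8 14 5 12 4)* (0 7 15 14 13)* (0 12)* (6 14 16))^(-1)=((0 6 14 5)(4 7 15 10 8 13 12)(11 16))^(-1)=(0 5 14 6)(4 12 13 8 10 15 7)(11 16)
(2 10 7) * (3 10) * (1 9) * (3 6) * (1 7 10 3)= [0, 9, 6, 3, 4, 5, 1, 2, 8, 7, 10]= (10)(1 9 7 2 6)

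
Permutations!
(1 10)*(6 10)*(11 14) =(1 6 10)(11 14) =[0, 6, 2, 3, 4, 5, 10, 7, 8, 9, 1, 14, 12, 13, 11]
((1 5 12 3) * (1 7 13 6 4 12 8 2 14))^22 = (1 8 14 5 2)(3 4 13)(6 7 12)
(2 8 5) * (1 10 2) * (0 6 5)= (0 6 5 1 10 2 8)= [6, 10, 8, 3, 4, 1, 5, 7, 0, 9, 2]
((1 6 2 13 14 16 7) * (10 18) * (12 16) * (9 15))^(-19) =((1 6 2 13 14 12 16 7)(9 15)(10 18))^(-19) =(1 12 2 7 14 6 16 13)(9 15)(10 18)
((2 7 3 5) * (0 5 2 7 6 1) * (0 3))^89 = ((0 5 7)(1 3 2 6))^89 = (0 7 5)(1 3 2 6)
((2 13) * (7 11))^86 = (13)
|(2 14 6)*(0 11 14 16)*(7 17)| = |(0 11 14 6 2 16)(7 17)| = 6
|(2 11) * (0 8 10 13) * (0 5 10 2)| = |(0 8 2 11)(5 10 13)| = 12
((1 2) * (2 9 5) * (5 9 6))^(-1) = (9)(1 2 5 6)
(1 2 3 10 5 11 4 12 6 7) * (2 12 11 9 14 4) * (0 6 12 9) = (0 6 7 1 9 14 4 11 2 3 10 5) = [6, 9, 3, 10, 11, 0, 7, 1, 8, 14, 5, 2, 12, 13, 4]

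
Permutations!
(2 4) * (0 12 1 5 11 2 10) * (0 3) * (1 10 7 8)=(0 12 10 3)(1 5 11 2 4 7 8)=[12, 5, 4, 0, 7, 11, 6, 8, 1, 9, 3, 2, 10]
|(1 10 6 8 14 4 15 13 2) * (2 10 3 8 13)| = 21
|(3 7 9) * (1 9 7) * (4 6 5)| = |(1 9 3)(4 6 5)| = 3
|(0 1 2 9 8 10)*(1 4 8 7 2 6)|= 12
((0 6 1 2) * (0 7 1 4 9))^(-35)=(0 6 4 9)(1 2 7)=((0 6 4 9)(1 2 7))^(-35)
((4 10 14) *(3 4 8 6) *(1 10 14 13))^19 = (1 10 13)(3 6 8 14 4)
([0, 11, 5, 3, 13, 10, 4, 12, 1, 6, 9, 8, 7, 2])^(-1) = [0, 8, 13, 3, 6, 2, 9, 12, 11, 10, 5, 1, 7, 4]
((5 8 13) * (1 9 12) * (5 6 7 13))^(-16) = (1 12 9)(6 13 7)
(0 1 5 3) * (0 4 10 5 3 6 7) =[1, 3, 2, 4, 10, 6, 7, 0, 8, 9, 5] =(0 1 3 4 10 5 6 7)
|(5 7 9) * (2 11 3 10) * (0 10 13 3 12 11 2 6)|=6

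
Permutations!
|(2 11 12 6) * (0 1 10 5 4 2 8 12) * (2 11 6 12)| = |(12)(0 1 10 5 4 11)(2 6 8)| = 6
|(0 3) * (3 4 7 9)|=|(0 4 7 9 3)|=5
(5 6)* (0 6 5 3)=[6, 1, 2, 0, 4, 5, 3]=(0 6 3)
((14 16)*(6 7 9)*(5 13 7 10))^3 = (5 9)(6 13)(7 10)(14 16)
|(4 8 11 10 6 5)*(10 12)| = |(4 8 11 12 10 6 5)| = 7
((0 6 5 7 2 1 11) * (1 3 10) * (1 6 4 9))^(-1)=(0 11 1 9 4)(2 7 5 6 10 3)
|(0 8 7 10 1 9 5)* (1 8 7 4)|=8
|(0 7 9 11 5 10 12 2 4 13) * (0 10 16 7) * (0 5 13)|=|(0 5 16 7 9 11 13 10 12 2 4)|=11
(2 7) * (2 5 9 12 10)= (2 7 5 9 12 10)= [0, 1, 7, 3, 4, 9, 6, 5, 8, 12, 2, 11, 10]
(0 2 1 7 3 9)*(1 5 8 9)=[2, 7, 5, 1, 4, 8, 6, 3, 9, 0]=(0 2 5 8 9)(1 7 3)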